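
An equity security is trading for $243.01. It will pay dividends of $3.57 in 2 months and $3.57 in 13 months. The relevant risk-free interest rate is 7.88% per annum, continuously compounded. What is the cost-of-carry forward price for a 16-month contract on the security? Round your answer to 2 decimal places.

$262.38

PV(dividends) I = 3.57·e^(−0.0788·2/12) + 3.57·e^(−0.0788·13/12)
I = 3.5234 + 3.2779 = 6.8013
F = (S − I)·e^(rT) = (243.01 − 6.8013) · e^(0.0788·16/12)
= 236.2087 · e^0.105067 = 236.2087 × 1.110785 = $262.38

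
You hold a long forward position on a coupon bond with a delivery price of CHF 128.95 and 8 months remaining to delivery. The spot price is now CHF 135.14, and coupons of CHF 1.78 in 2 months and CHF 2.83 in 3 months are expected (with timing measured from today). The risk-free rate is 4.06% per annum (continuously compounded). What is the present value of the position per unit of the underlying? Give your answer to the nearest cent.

PV(remaining coupons) I = 1.78·e^(−0.0406·2/12) + 2.83·e^(−0.0406·3/12) = 4.5694
Current forward F = (S − I)·e^(rT) = (135.14 − 4.5694)·e^(0.0406·8/12) = 130.5706 × 1.027436 = 134.1529
Value (long) = (F − K)·e^(−rT) = (134.1529 − 128.95) × 0.973296 = 5.0640
Value = CHF 5.06

CHF 5.06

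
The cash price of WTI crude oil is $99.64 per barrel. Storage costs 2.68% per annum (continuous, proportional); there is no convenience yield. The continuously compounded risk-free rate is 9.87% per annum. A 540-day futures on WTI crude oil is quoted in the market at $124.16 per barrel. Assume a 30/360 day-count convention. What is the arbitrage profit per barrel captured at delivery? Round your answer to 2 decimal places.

Fair futures: F* = S·e^(carry·T), with carry = (r + u) = 0.0987 + 0.0268 = 0.1255
F* = 99.64 · e^(0.1255 × 540/360) = 99.64 · e^0.188250 = 99.64 × 1.207135 = $120.2789
Market $124.16 > fair $120.2789: forward overpriced → cash-and-carry (buy spot, short the forward).
At maturity, profit = |F_mkt − F*| = |124.16 − 120.2789| = $3.88 per barrel

$3.88 per barrel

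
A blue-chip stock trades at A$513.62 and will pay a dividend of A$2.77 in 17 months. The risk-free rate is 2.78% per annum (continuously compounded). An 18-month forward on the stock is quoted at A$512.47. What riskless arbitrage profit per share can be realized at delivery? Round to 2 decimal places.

PV(dividends) I = 2.77·e^(−0.0278·17/12) = 2.6630
Fair forward F* = (S − I)·e^(rT) = (513.62 − 2.6630)·e^0.041700 = 510.9570 × 1.042582 = 532.7146
Market A$512.47 < fair 532.7146: forward underpriced → reverse cash-and-carry (short the stock, invest proceeds at r, pay the dividends, go long the forward).
Profit at T = |F_mkt − F*| = |512.47 − 532.7146| = A$20.24 per share

A$20.24 per share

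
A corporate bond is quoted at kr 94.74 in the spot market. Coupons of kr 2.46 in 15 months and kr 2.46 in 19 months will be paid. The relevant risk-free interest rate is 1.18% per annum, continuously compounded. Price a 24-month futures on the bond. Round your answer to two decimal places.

kr 92.05

PV(coupons) I = 2.46·e^(−0.0118·15/12) + 2.46·e^(−0.0118·19/12)
I = 2.4240 + 2.4145 = 4.8385
F = (S − I)·e^(rT) = (94.74 − 4.8385) · e^(0.0118·24/12)
= 89.9015 · e^0.023600 = 89.9015 × 1.023881 = kr 92.05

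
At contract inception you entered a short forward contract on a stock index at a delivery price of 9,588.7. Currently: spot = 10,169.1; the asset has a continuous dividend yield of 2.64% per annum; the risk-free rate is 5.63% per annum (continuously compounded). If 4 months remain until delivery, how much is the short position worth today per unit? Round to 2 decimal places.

-669.57

Current fair forward for the remaining 4 months: F = S·e^((r − q)·T), (r − q) = 0.0563 − 0.0264 = 0.0299
F = 10169.1 · e^(0.0299 × 4/12) = 10169.1 × 1.01001650 = 10270.9588
Value of long forward = (F − K)·e^(−rT) = (10270.9588 − 9588.7) · e^(−0.0563·4/12)
= 682.2588 × 0.98140833 = 669.57
Short position value = −(long value) = -669.57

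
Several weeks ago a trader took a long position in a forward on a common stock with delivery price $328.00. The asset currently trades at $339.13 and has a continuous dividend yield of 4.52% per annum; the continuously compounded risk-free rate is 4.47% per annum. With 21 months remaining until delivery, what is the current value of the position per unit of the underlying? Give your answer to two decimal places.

Current fair forward for the remaining 21 months: F = S·e^((r − q)·T), (r − q) = 0.0447 − 0.0452 = -0.0005
F = 339.13 · e^(-0.0005 × 21/12) = 339.13 × 0.999125 = 338.8333
Value of long forward = (F − K)·e^(−rT) = (338.8333 − 328.00) · e^(−0.0447·21/12)
= 10.8333 × 0.924756 = 10.02

$10.02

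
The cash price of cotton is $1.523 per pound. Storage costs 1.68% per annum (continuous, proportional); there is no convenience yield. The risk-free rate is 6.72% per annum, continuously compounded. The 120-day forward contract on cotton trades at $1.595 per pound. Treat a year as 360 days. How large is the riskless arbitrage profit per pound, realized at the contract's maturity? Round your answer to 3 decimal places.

$0.029 per pound

Fair forward: F* = S·e^(carry·T), with carry = (r + u) = 0.0672 + 0.0168 = 0.0840
F* = 1.523 · e^(0.0840 × 120/360) = 1.523 · e^0.028000 = 1.523 × 1.028396 = $1.5662
Market $1.595 > fair $1.5662: forward overpriced → cash-and-carry (buy spot, short the forward).
At maturity, profit = |F_mkt − F*| = |1.595 − 1.5662| = $0.029 per pound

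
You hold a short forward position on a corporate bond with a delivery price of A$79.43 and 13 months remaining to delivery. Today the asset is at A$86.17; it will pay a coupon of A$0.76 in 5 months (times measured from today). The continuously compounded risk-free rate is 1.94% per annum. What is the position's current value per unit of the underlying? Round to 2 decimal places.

PV(remaining coupons) I = 0.76·e^(−0.0194·5/12) = 0.7539
Current forward F = (S − I)·e^(rT) = (86.17 − 0.7539)·e^(0.0194·13/12) = 85.4161 × 1.021239 = 87.2303
Value (long) = (F − K)·e^(−rT) = (87.2303 − 79.43) × 0.979203 = 7.6381
Short position value = −(long value) = -A$7.64

-A$7.64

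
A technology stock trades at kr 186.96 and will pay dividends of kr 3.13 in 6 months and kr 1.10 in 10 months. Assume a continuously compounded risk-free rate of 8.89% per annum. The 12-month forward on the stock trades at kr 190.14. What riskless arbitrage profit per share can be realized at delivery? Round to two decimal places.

PV(dividends) I = 3.13·e^(−0.0889·6/12) + 1.10·e^(−0.0889·10/12) = 4.0154
Fair forward F* = (S − I)·e^(rT) = (186.96 − 4.0154)·e^0.088900 = 182.9446 × 1.092971 = 199.9531
Market kr 190.14 < fair 199.9531: forward underpriced → reverse cash-and-carry (short the stock, invest proceeds at r, pay the dividends, go long the forward).
Profit at T = |F_mkt − F*| = |190.14 − 199.9531| = kr 9.81 per share

kr 9.81 per share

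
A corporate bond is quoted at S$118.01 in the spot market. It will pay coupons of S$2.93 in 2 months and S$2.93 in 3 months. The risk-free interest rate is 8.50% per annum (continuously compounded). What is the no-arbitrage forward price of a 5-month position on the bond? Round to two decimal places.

PV(coupons) I = 2.93·e^(−0.0850·2/12) + 2.93·e^(−0.0850·3/12)
I = 2.8888 + 2.8684 = 5.7572
F = (S − I)·e^(rT) = (118.01 − 5.7572) · e^(0.0850·5/12)
= 112.2528 · e^0.035417 = 112.2528 × 1.036052 = S$116.30

S$116.30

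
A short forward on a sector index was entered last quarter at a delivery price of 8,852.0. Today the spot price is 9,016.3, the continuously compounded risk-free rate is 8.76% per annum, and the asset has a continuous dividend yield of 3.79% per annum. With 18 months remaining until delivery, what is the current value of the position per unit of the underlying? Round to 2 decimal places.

Current fair forward for the remaining 18 months: F = S·e^((r − q)·T), (r − q) = 0.0876 − 0.0379 = 0.0497
F = 9016.3 · e^(0.0497 × 18/12) = 9016.3 × 1.07739921 = 9714.1545
Value of long forward = (F − K)·e^(−rT) = (9714.1545 − 8852.0) · e^(−0.0876·18/12)
= 862.1545 × 0.87686696 = 755.99
Short position value = −(long value) = -755.99

-755.99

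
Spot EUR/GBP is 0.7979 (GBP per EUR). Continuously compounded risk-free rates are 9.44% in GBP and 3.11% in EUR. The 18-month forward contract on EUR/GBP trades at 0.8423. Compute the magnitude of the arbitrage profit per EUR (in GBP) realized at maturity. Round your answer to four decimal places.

0.0351 per EUR (in GBP)

Fair forward: F* = S·e^(carry·T), with carry = (r_GBP − r_EUR) = 0.0944 − 0.0311 = 0.0633
F* = 0.7979 · e^(0.0633 × 18/12) = 0.7979 · e^0.094950 = 0.7979 × 1.099604 = 0.8774
Market 0.8423 < fair 0.8774: forward underpriced → reverse cash-and-carry (short spot, go long the forward).
At maturity, profit = |F_mkt − F*| = |0.8423 − 0.8774| = 0.0351 per EUR (in GBP)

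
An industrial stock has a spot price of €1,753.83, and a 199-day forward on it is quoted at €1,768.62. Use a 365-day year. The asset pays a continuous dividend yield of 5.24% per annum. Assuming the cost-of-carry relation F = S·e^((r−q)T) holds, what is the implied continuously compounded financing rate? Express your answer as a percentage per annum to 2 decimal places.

From F = S·e^((r−q)T): (r − q) = ln(F/S)/T
ln(1768.62/1753.83) = ln(1.008433) = 0.008398
(r − q) = 0.008398 / (199/365) = 0.015403
r = ln(F/S)/T + q = 0.015403 + 0.0524 = 0.067803
r = 6.78%

6.78%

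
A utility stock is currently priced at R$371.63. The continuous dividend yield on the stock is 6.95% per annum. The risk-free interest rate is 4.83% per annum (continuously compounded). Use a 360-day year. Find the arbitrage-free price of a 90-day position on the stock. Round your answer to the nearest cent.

R$369.67

F = S·e^((r − q)T) = 371.63 · e^((0.0483 − 0.0695) × 90/360)
= 371.63 · e^-0.005300 = 371.63 × 0.994714
F = R$369.67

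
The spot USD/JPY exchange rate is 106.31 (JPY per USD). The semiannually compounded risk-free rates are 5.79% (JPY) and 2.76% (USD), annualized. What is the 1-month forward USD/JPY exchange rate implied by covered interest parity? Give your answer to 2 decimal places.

By covered interest parity, F = S · (1+r_JPY/2)^(2T) / (1+r_USD/2)^(2T)
= 106.31 × 1.004768 / 1.002287 = 106.31 × 1.002475
F = 106.57 JPY per USD

106.57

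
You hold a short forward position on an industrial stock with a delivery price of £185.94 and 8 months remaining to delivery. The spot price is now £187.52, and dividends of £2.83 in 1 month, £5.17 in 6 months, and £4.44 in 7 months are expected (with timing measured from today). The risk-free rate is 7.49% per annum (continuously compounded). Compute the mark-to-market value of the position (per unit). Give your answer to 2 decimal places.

£1.41

PV(remaining dividends) I = 2.83·e^(−0.0749·1/12) + 5.17·e^(−0.0749·6/12) + 4.44·e^(−0.0749·7/12) = 12.0425
Current forward F = (S − I)·e^(rT) = (187.52 − 12.0425)·e^(0.0749·8/12) = 175.4775 × 1.051201 = 184.4621
Value (long) = (F − K)·e^(−rT) = (184.4621 − 185.94) × 0.951293 = -1.4059
Short position value = −(long value) = £1.41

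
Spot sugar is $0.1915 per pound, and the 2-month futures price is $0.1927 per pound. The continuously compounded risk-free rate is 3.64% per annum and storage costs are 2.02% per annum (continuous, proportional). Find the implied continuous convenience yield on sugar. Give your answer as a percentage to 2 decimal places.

1.91%

F = S·e^((r+u−y)T) ⇒ (r+u−y) = ln(F/S)/T
ln(0.1927/0.1915) = 0.006247; /T ⇒ 0.037482
y = r + u − ln(F/S)/T = 0.0364 + 0.0202 − 0.037482 = 0.019118
y = 1.91%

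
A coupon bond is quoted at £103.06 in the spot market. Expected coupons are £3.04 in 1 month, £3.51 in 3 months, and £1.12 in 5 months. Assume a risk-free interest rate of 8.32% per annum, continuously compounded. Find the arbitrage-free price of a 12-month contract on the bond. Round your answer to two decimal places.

£103.81

PV(coupons) I = 3.04·e^(−0.0832·1/12) + 3.51·e^(−0.0832·3/12) + 1.12·e^(−0.0832·5/12)
I = 3.0190 + 3.4377 + 1.0818 = 7.5385
F = (S − I)·e^(rT) = (103.06 − 7.5385) · e^(0.0832·12/12)
= 95.5215 · e^0.083200 = 95.5215 × 1.086759 = £103.81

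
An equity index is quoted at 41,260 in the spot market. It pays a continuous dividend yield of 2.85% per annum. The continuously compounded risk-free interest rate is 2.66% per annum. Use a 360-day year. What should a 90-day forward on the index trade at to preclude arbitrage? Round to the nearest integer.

F = S·e^((r − q)T) = 41260 · e^((0.0266 − 0.0285) × 90/360)
= 41260 · e^-0.000475 = 41260 × 0.999525
F = 41,240

41,240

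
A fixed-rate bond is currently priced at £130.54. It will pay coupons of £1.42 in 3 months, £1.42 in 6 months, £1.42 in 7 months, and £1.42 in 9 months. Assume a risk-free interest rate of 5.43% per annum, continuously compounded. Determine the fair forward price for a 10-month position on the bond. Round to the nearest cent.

£130.81

PV(coupons) I = 1.42·e^(−0.0543·3/12) + 1.42·e^(−0.0543·6/12) + 1.42·e^(−0.0543·7/12) + 1.42·e^(−0.0543·9/12)
I = 1.4009 + 1.3820 + 1.3757 + 1.3633 = 5.5219
F = (S − I)·e^(rT) = (130.54 − 5.5219) · e^(0.0543·10/12)
= 125.0181 · e^0.045250 = 125.0181 × 1.046289 = £130.81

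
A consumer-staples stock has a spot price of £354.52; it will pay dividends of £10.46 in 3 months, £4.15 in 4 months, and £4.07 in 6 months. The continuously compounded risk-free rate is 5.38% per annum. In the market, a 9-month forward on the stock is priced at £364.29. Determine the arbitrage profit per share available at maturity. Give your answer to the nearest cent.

PV(dividends) I = 10.46·e^(−0.0538·3/12) + 4.15·e^(−0.0538·4/12) + 4.07·e^(−0.0538·6/12) = 18.3585
Fair forward F* = (S − I)·e^(rT) = (354.52 − 18.3585)·e^0.040350 = 336.1615 × 1.041175 = 350.0029
Market £364.29 > fair 350.0029: forward overpriced → cash-and-carry (borrow at r, buy the stock and collect the dividends, short the forward).
Profit at T = |F_mkt − F*| = |364.29 − 350.0029| = £14.29 per share

£14.29 per share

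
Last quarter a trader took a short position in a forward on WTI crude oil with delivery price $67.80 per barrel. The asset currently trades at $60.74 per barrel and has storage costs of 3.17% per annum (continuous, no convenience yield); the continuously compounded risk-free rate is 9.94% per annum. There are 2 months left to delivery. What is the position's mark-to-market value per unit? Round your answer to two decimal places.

Current fair forward for the remaining 2 months: F = S·e^((r + u)·T), (r + u) = 0.0994 + 0.0317 = 0.1311
F = 60.74 · e^(0.1311 × 2/12) = 60.74 × 1.022090 = 62.0817
Value of long forward = (F − K)·e^(−rT) = (62.0817 − 67.80) · e^(−0.0994·2/12)
= -5.7183 × 0.983570 = -5.62
Short position value = −(long value) = $5.62

$5.62 per barrel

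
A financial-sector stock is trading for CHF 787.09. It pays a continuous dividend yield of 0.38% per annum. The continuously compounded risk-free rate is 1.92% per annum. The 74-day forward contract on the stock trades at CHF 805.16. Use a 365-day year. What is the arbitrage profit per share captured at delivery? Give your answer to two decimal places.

Fair forward: F* = S·e^(carry·T), with carry = (r − q) = 0.0192 − 0.0038 = 0.0154
F* = 787.09 · e^(0.0154 × 74/365) = 787.09 · e^0.003122 = 787.09 × 1.003127 = CHF 789.5512
Market CHF 805.16 > fair CHF 789.5512: forward overpriced → cash-and-carry (buy spot, short the forward).
At maturity, profit = |F_mkt − F*| = |805.16 − 789.5512| = CHF 15.61 per share

CHF 15.61 per share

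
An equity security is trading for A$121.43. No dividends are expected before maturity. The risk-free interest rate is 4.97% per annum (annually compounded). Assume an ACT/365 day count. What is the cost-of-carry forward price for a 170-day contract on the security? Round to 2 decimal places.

A$124.20

F = S · (1+r)^T
= 121.43 × 1.022848
F = A$124.20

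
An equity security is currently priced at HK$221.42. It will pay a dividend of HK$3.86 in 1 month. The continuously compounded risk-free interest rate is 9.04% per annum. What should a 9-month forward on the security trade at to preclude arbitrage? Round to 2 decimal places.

HK$232.85

PV(dividends) I = 3.86·e^(−0.0904·1/12)
I = 3.8310
F = (S − I)·e^(rT) = (221.42 − 3.8310) · e^(0.0904·9/12)
= 217.5890 · e^0.067800 = 217.5890 × 1.070151 = HK$232.85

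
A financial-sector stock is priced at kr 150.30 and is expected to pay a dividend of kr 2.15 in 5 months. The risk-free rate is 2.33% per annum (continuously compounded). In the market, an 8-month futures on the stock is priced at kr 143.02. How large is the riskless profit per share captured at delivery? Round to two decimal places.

kr 7.47 per share

PV(dividends) I = 2.15·e^(−0.0233·5/12) = 2.1292
Fair futures F* = (S − I)·e^(rT) = (150.30 − 2.1292)·e^0.015533 = 148.1708 × 1.015654 = 150.4903
Market kr 143.02 < fair 150.4903: forward underpriced → reverse cash-and-carry (short the stock, invest proceeds at r, pay the dividends, go long the forward).
Profit at T = |F_mkt − F*| = |143.02 − 150.4903| = kr 7.47 per share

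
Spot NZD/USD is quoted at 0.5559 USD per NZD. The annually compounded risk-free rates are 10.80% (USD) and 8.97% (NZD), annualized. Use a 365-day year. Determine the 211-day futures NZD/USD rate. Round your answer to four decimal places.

By covered interest parity, F = S · (1+r_USD)^T / (1+r_NZD)^T
= 0.5559 × 1.061079 / 1.050912 = 0.5559 × 1.009674
F = 0.5613 USD per NZD

0.5613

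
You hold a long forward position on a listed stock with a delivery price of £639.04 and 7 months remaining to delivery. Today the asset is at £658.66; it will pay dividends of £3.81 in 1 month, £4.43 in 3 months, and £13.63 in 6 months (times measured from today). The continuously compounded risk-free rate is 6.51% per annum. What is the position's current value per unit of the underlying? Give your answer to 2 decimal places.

£22.09

PV(remaining dividends) I = 3.81·e^(−0.0651·1/12) + 4.43·e^(−0.0651·3/12) + 13.63·e^(−0.0651·6/12) = 21.3414
Current forward F = (S − I)·e^(rT) = (658.66 − 21.3414)·e^(0.0651·7/12) = 637.3186 × 1.038705 = 661.9860
Value (long) = (F − K)·e^(−rT) = (661.9860 − 639.04) × 0.962737 = 22.0910
Value = £22.09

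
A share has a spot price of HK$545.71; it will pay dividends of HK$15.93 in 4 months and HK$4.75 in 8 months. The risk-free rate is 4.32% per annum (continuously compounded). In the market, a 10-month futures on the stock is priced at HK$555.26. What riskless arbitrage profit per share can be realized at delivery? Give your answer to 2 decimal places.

PV(dividends) I = 15.93·e^(−0.0432·4/12) + 4.75·e^(−0.0432·8/12) = 20.3174
Fair futures F* = (S − I)·e^(rT) = (545.71 − 20.3174)·e^0.036000 = 525.3926 × 1.036656 = 544.6514
Market HK$555.26 > fair 544.6514: forward overpriced → cash-and-carry (borrow at r, buy the stock and collect the dividends, short the forward).
Profit at T = |F_mkt − F*| = |555.26 − 544.6514| = HK$10.61 per share

HK$10.61 per share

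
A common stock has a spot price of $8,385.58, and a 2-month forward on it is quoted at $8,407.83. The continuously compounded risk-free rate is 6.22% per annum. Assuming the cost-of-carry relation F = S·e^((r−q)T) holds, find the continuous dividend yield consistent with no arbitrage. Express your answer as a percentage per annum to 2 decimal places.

4.63%

From F = S·e^((r−q)T): (r − q) = ln(F/S)/T
ln(8407.83/8385.58) = ln(1.002653) = 0.002649
(r − q) = 0.002649 / (2/12) = 0.015894
q = r − ln(F/S)/T = 0.0622 − 0.015894 = 0.046306
q = 4.63%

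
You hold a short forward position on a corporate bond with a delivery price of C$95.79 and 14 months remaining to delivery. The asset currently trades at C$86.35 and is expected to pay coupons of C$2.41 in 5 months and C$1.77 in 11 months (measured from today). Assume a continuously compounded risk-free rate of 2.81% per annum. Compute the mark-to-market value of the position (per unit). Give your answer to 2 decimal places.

C$10.46

PV(remaining coupons) I = 2.41·e^(−0.0281·5/12) + 1.77·e^(−0.0281·11/12) = 4.1069
Current forward F = (S − I)·e^(rT) = (86.35 − 4.1069)·e^(0.0281·14/12) = 82.2431 × 1.033327 = 84.9840
Value (long) = (F − K)·e^(−rT) = (84.9840 − 95.79) × 0.967748 = -10.4575
Short position value = −(long value) = C$10.46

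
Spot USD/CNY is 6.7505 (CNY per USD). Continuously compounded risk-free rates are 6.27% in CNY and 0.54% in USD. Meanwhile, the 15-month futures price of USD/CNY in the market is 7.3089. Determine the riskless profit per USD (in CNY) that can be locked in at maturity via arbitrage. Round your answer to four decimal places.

0.0572 per USD (in CNY)

Fair futures: F* = S·e^(carry·T), with carry = (r_CNY − r_USD) = 0.0627 − 0.0054 = 0.0573
F* = 6.7505 · e^(0.0573 × 15/12) = 6.7505 · e^0.071625 = 6.7505 × 1.074252 = 7.2517
Market 7.3089 > fair 7.2517: forward overpriced → cash-and-carry (buy spot, short the forward).
At maturity, profit = |F_mkt − F*| = |7.3089 − 7.2517| = 0.0572 per USD (in CNY)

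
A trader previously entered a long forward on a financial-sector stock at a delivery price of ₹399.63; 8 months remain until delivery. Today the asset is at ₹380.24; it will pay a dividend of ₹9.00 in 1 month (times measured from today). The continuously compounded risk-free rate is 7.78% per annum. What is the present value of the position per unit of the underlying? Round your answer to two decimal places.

-₹8.13

PV(remaining dividends) I = 9.00·e^(−0.0778·1/12) = 8.9418
Current forward F = (S − I)·e^(rT) = (380.24 − 8.9418)·e^(0.0778·8/12) = 371.2982 × 1.053235 = 391.0643
Value (long) = (F − K)·e^(−rT) = (391.0643 − 399.63) × 0.949455 = -8.1327
Value = -₹8.13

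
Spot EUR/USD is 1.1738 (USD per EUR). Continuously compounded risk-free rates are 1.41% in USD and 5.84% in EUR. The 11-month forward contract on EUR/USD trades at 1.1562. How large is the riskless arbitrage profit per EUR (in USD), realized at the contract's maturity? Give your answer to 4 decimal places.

0.0291 per EUR (in USD)

Fair forward: F* = S·e^(carry·T), with carry = (r_USD − r_EUR) = 0.0141 − 0.0584 = -0.0443
F* = 1.1738 · e^(-0.0443 × 11/12) = 1.1738 · e^-0.040608 = 1.1738 × 0.960205 = 1.1271
Market 1.1562 > fair 1.1271: forward overpriced → cash-and-carry (buy spot, short the forward).
At maturity, profit = |F_mkt − F*| = |1.1562 − 1.1271| = 0.0291 per EUR (in USD)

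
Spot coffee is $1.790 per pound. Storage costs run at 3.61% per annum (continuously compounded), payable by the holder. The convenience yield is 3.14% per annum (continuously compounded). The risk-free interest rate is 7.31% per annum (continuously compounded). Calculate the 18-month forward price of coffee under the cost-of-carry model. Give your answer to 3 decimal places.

Net carry = r + u − y = 0.0731 + 0.0361 − 0.0314 = 0.0778
F = S·e^((r+u−y)T) = 1.790 · e^(0.0778 × 18/12) = 1.790 · e^0.116700
= 1.790 × 1.123782 = $2.012 per pound

$2.012 per pound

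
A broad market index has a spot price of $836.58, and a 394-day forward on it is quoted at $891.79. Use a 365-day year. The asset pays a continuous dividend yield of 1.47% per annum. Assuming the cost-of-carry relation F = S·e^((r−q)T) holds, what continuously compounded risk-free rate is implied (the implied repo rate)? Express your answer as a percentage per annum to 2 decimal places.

7.39%

From F = S·e^((r−q)T): (r − q) = ln(F/S)/T
ln(891.79/836.58) = ln(1.065995) = 0.063909
(r − q) = 0.063909 / (394/365) = 0.059205
r = ln(F/S)/T + q = 0.059205 + 0.0147 = 0.073905
r = 7.39%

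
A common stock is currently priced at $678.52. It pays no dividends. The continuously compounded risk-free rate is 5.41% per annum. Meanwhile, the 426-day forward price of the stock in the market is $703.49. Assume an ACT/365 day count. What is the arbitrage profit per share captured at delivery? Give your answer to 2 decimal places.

$19.25 per share

Fair forward: F* = S·e^(carry·T), with carry = r = 0.0541
F* = 678.52 · e^(0.0541 × 426/365) = 678.52 · e^0.063141 = 678.52 × 1.065177 = $722.7439
Market $703.49 < fair $722.7439: forward underpriced → reverse cash-and-carry (short spot, go long the forward).
At maturity, profit = |F_mkt − F*| = |703.49 − 722.7439| = $19.25 per share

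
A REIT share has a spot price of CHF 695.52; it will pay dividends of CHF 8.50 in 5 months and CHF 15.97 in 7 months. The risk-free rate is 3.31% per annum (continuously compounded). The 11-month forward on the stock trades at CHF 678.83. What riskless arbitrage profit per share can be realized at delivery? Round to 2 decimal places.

PV(dividends) I = 8.50·e^(−0.0331·5/12) + 15.97·e^(−0.0331·7/12) = 24.0482
Fair forward F* = (S − I)·e^(rT) = (695.52 − 24.0482)·e^0.030342 = 671.4718 × 1.030807 = 692.1578
Market CHF 678.83 < fair 692.1578: forward underpriced → reverse cash-and-carry (short the stock, invest proceeds at r, pay the dividends, go long the forward).
Profit at T = |F_mkt − F*| = |678.83 − 692.1578| = CHF 13.33 per share

CHF 13.33 per share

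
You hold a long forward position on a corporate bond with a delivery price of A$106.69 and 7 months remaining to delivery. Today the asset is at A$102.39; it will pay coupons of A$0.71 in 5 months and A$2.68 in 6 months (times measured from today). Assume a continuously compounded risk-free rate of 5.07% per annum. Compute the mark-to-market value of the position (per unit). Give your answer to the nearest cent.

PV(remaining coupons) I = 0.71·e^(−0.0507·5/12) + 2.68·e^(−0.0507·6/12) = 3.3081
Current forward F = (S − I)·e^(rT) = (102.39 − 3.3081)·e^(0.0507·7/12) = 99.0819 × 1.030017 = 102.0560
Value (long) = (F − K)·e^(−rT) = (102.0560 − 106.69) × 0.970858 = -4.4990
Value = -A$4.50

-A$4.50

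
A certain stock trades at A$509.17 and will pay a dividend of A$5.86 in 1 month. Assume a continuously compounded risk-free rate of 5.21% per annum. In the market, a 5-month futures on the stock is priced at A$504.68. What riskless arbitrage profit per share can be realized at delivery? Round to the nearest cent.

PV(dividends) I = 5.86·e^(−0.0521·1/12) = 5.8346
Fair futures F* = (S − I)·e^(rT) = (509.17 − 5.8346)·e^0.021708 = 503.3354 × 1.021945 = 514.3811
Market A$504.68 < fair 514.3811: forward underpriced → reverse cash-and-carry (short the stock, invest proceeds at r, pay the dividends, go long the forward).
Profit at T = |F_mkt − F*| = |504.68 − 514.3811| = A$9.70 per share

A$9.70 per share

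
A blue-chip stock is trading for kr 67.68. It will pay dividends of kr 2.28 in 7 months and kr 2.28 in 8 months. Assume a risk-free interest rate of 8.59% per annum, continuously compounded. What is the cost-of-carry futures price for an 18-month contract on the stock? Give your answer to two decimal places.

kr 72.07

PV(dividends) I = 2.28·e^(−0.0859·7/12) + 2.28·e^(−0.0859·8/12)
I = 2.1686 + 2.1531 = 4.3217
F = (S − I)·e^(rT) = (67.68 − 4.3217) · e^(0.0859·18/12)
= 63.3583 · e^0.128850 = 63.3583 × 1.137519 = kr 72.07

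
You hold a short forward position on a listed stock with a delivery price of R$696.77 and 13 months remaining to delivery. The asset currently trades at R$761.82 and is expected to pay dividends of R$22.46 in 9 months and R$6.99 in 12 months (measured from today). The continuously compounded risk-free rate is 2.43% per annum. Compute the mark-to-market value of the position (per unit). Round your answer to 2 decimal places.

PV(remaining dividends) I = 22.46·e^(−0.0243·9/12) + 6.99·e^(−0.0243·12/12) = 28.8766
Current forward F = (S − I)·e^(rT) = (761.82 − 28.8766)·e^(0.0243·13/12) = 732.9434 × 1.026675 = 752.4947
Value (long) = (F − K)·e^(−rT) = (752.4947 − 696.77) × 0.974018 = 54.2769
Short position value = −(long value) = -R$54.28

-R$54.28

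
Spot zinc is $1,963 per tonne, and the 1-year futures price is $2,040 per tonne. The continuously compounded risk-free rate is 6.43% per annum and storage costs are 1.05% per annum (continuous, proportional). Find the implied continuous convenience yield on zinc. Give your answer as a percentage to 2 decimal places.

3.63%

F = S·e^((r+u−y)T) ⇒ (r+u−y) = ln(F/S)/T
ln(2040/1963) = 0.038476; /T ⇒ 0.038476
y = r + u − ln(F/S)/T = 0.0643 + 0.0105 − 0.038476 = 0.036324
y = 3.63%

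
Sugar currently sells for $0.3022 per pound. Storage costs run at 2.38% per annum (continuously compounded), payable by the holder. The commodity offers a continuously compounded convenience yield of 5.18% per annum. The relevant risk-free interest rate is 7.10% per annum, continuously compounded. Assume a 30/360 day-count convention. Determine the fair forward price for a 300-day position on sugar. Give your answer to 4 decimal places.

$0.3132 per pound

Net carry = r + u − y = 0.0710 + 0.0238 − 0.0518 = 0.0430
F = S·e^((r+u−y)T) = 0.3022 · e^(0.0430 × 300/360) = 0.3022 · e^0.035833
= 0.3022 × 1.036483 = $0.3132 per pound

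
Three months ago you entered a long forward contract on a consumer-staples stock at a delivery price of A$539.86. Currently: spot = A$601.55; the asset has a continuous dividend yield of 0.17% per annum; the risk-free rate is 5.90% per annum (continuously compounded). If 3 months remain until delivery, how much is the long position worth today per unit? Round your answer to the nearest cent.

Current fair forward for the remaining 3 months: F = S·e^((r − q)·T), (r − q) = 0.0590 − 0.0017 = 0.0573
F = 601.55 · e^(0.0573 × 3/12) = 601.55 × 1.014428 = 610.2292
Value of long forward = (F − K)·e^(−rT) = (610.2292 − 539.86) · e^(−0.0590·3/12)
= 70.3692 × 0.985358 = 69.34

A$69.34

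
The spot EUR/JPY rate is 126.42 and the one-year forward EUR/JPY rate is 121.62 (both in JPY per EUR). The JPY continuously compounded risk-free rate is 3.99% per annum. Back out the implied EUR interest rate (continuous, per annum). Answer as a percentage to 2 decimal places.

7.86%

F = S·e^((r_JPY − r_EUR)T) ⇒ r_EUR = r_JPY − ln(F/S)/T
ln(121.62/126.42) = -0.038708; /(12/12) = -0.038708
r_EUR = 0.0399 + 0.038708 = 0.078608
r_EUR = 7.86%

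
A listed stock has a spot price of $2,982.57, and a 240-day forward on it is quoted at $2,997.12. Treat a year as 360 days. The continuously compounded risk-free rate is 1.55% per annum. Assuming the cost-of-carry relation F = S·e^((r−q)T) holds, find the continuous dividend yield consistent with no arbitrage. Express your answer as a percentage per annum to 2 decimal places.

0.82%

From F = S·e^((r−q)T): (r − q) = ln(F/S)/T
ln(2997.12/2982.57) = ln(1.004878) = 0.004866
(r − q) = 0.004866 / (240/360) = 0.007299
q = r − ln(F/S)/T = 0.0155 − 0.007299 = 0.008201
q = 0.82%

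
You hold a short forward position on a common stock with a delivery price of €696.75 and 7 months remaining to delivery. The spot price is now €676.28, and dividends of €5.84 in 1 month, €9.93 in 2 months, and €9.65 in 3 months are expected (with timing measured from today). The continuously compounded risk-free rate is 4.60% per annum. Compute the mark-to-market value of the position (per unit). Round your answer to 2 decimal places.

€27.23

PV(remaining dividends) I = 5.84·e^(−0.0460·1/12) + 9.93·e^(−0.0460·2/12) + 9.65·e^(−0.0460·3/12) = 25.2115
Current forward F = (S − I)·e^(rT) = (676.28 − 25.2115)·e^(0.0460·7/12) = 651.0685 × 1.027197 = 668.7756
Value (long) = (F − K)·e^(−rT) = (668.7756 − 696.75) × 0.973523 = -27.2337
Short position value = −(long value) = €27.23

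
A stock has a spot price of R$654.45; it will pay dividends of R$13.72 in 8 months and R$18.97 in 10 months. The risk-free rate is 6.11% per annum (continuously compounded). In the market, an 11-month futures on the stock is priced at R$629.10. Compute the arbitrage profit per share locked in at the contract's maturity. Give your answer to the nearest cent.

R$30.05 per share

PV(dividends) I = 13.72·e^(−0.0611·8/12) + 18.97·e^(−0.0611·10/12) = 31.2007
Fair futures F* = (S − I)·e^(rT) = (654.45 − 31.2007)·e^0.056008 = 623.2493 × 1.057606 = 659.1522
Market R$629.10 < fair 659.1522: forward underpriced → reverse cash-and-carry (short the stock, invest proceeds at r, pay the dividends, go long the forward).
Profit at T = |F_mkt − F*| = |629.10 − 659.1522| = R$30.05 per share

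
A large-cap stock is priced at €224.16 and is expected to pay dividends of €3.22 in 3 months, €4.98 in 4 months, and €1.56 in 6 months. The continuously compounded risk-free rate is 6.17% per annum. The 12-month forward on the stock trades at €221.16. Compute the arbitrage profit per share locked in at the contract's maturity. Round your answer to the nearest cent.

PV(dividends) I = 3.22·e^(−0.0617·3/12) + 4.98·e^(−0.0617·4/12) + 1.56·e^(−0.0617·6/12) = 9.5619
Fair forward F* = (S − I)·e^(rT) = (224.16 − 9.5619)·e^0.061700 = 214.5981 × 1.063643 = 228.2558
Market €221.16 < fair 228.2558: forward underpriced → reverse cash-and-carry (short the stock, invest proceeds at r, pay the dividends, go long the forward).
Profit at T = |F_mkt − F*| = |221.16 − 228.2558| = €7.10 per share

€7.10 per share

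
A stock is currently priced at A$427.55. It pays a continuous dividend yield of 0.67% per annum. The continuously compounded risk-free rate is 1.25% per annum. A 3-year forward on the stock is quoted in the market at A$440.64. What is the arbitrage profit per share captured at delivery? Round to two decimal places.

Fair forward: F* = S·e^(carry·T), with carry = (r − q) = 0.0125 − 0.0067 = 0.0058
F* = 427.55 · e^(0.0058 × 3) = 427.55 · e^0.017400 = 427.55 × 1.017552 = A$435.0544
Market A$440.64 > fair A$435.0544: forward overpriced → cash-and-carry (buy spot, short the forward).
At maturity, profit = |F_mkt − F*| = |440.64 − 435.0544| = A$5.59 per share

A$5.59 per share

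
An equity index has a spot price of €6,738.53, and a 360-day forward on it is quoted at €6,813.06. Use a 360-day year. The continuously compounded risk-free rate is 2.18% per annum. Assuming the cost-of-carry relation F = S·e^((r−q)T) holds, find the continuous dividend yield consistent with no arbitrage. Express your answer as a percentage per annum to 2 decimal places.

1.08%

From F = S·e^((r−q)T): (r − q) = ln(F/S)/T
ln(6813.06/6738.53) = ln(1.011060) = 0.010999
(r − q) = 0.010999 / (360/360) = 0.010999
q = r − ln(F/S)/T = 0.0218 − 0.010999 = 0.010801
q = 1.08%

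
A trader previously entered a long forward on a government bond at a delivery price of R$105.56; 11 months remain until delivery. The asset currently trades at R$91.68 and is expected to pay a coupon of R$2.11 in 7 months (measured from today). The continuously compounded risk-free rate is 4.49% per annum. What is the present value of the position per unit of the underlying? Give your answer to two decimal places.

PV(remaining coupons) I = 2.11·e^(−0.0449·7/12) = 2.0555
Current forward F = (S − I)·e^(rT) = (91.68 − 2.0555)·e^(0.0449·11/12) = 89.6245 × 1.042017 = 93.3903
Value (long) = (F − K)·e^(−rT) = (93.3903 − 105.56) × 0.959677 = -11.6790
Value = -R$11.68

-R$11.68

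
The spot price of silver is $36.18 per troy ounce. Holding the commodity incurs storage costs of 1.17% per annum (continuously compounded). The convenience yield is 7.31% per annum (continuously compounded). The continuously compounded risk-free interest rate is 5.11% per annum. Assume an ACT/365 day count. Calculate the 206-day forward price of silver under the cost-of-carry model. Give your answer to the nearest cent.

Net carry = r + u − y = 0.0511 + 0.0117 − 0.0731 = -0.0103
F = S·e^((r+u−y)T) = 36.18 · e^(-0.0103 × 206/365) = 36.18 · e^-0.005813
= 36.18 × 0.994204 = $35.97 per troy ounce

$35.97 per troy ounce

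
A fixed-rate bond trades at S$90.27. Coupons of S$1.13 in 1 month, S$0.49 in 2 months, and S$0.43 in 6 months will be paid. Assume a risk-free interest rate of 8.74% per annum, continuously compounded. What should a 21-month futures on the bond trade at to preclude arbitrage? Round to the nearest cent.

PV(coupons) I = 1.13·e^(−0.0874·1/12) + 0.49·e^(−0.0874·2/12) + 0.43·e^(−0.0874·6/12)
I = 1.1218 + 0.4829 + 0.4116 = 2.0163
F = (S − I)·e^(rT) = (90.27 − 2.0163) · e^(0.0874·21/12)
= 88.2537 · e^0.152950 = 88.2537 × 1.165267 = S$102.84

S$102.84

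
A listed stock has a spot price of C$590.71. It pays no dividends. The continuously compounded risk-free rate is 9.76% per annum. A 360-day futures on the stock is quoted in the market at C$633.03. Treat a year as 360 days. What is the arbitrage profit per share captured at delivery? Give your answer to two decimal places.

C$18.24 per share

Fair futures: F* = S·e^(carry·T), with carry = r = 0.0976
F* = 590.71 · e^(0.0976 × 360/360) = 590.71 · e^0.097600 = 590.71 × 1.102522 = C$651.2708
Market C$633.03 < fair C$651.2708: forward underpriced → reverse cash-and-carry (short spot, go long the forward).
At maturity, profit = |F_mkt − F*| = |633.03 − 651.2708| = C$18.24 per share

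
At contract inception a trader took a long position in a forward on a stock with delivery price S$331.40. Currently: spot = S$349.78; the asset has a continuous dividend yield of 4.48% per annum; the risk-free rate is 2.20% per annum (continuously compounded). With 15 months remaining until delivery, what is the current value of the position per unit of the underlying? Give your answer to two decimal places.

Current fair forward for the remaining 15 months: F = S·e^((r − q)·T), (r − q) = 0.0220 − 0.0448 = -0.0228
F = 349.78 · e^(-0.0228 × 15/12) = 349.78 × 0.971902 = 339.9519
Value of long forward = (F − K)·e^(−rT) = (339.9519 − 331.40) · e^(−0.0220·15/12)
= 8.5519 × 0.972875 = 8.32

S$8.32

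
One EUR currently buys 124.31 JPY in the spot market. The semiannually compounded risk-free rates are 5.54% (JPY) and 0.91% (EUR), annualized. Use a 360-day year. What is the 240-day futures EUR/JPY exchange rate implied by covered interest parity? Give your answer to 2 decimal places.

128.14

By covered interest parity, F = S · (1+r_JPY/2)^(2T) / (1+r_EUR/2)^(2T)
= 124.31 × 1.037103 / 1.006071 = 124.31 × 1.030845
F = 128.14 JPY per EUR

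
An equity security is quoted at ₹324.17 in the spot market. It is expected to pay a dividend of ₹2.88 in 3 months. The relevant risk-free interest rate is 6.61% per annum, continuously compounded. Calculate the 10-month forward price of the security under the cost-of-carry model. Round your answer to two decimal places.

PV(dividends) I = 2.88·e^(−0.0661·3/12)
I = 2.8328
F = (S − I)·e^(rT) = (324.17 − 2.8328) · e^(0.0661·10/12)
= 321.3372 · e^0.055083 = 321.3372 × 1.056628 = ₹339.53

₹339.53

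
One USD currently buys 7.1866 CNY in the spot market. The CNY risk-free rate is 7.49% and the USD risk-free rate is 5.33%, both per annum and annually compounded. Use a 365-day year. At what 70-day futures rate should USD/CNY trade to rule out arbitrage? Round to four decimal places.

By covered interest parity, F = S · (1+r_CNY)^T / (1+r_USD)^T
= 7.1866 × 1.013948 / 1.010009 = 7.1866 × 1.003900
F = 7.2146 CNY per USD

7.2146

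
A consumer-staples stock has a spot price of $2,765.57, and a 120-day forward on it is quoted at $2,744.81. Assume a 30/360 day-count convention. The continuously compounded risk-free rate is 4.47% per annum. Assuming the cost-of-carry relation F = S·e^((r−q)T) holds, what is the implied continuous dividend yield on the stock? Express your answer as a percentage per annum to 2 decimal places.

From F = S·e^((r−q)T): (r − q) = ln(F/S)/T
ln(2744.81/2765.57) = ln(0.992493) = -0.007535
(r − q) = -0.007535 / (120/360) = -0.022605
q = r − ln(F/S)/T = 0.0447 + 0.022605 = 0.067305
q = 6.73%

6.73%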